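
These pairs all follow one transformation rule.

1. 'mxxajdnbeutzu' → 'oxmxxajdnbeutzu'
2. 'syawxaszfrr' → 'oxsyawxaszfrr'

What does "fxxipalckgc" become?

Looking at the pairs, the operation is to prepend "ox".
So "fxxipalckgc" becomes "oxfxxipalckgc".

oxfxxipalckgc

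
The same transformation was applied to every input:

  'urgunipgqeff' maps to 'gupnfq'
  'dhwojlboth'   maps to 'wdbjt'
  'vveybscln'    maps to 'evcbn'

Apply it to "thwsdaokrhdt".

The transformation: keep every other character starting from the first (positions 1st, 3rd, 5th, ...), then swap each adjacent pair of characters (1↔2, 3↔4, ...).
Applying that to "thwsdaokrhdt" gives "wtoddr".
(Check on "dhwojlboth": → "dwjbt" → "wdbjt" ✓)

wtoddr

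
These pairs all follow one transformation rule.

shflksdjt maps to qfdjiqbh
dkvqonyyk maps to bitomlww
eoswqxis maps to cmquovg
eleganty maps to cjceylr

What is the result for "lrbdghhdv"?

The transformation: shift every letter 2 places backward in the alphabet (wrapping around), then delete the last character.
On "lrbdghhdv": the first step gives "jpzbeffbt", and the second then gives "jpzbeffb".

jpzbeffb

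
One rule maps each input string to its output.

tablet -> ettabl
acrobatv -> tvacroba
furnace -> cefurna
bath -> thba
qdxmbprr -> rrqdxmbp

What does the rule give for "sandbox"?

The transformation: move the last 2 characters to the front (rotate right by 2).
Applying that to "sandbox" gives "oxsandb".

oxsandb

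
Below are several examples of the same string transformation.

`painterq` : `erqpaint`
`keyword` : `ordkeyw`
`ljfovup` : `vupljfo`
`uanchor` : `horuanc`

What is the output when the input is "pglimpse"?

psepglim

The pattern: move the last 3 characters to the front (rotate right by 3).
For "pglimpse" the result is "psepglim".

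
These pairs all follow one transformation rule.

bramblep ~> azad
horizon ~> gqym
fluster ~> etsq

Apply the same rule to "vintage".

The transformation: shift every letter 1 place backward in the alphabet (wrapping around), then keep every other character starting from the first (positions 1st, 3rd, 5th, ...).
Applying that to "vintage" gives "umzd".

umzd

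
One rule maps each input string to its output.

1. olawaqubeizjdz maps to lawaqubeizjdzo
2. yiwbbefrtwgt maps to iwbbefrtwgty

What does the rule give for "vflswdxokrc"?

flswdxokrcv

Each output is the input with this applied: move the first character to the end.
So "vflswdxokrc" becomes "flswdxokrcv".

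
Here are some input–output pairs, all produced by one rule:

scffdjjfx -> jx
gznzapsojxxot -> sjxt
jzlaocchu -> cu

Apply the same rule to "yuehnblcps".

Looking at the pairs, the operation is to keep every other character starting from the first (positions 1st, 3rd, 5th, ...), then delete the first 3 characters.
Starting from "yuehnblcps": after the first operation, "yenlp"; after the second, "lp".

lp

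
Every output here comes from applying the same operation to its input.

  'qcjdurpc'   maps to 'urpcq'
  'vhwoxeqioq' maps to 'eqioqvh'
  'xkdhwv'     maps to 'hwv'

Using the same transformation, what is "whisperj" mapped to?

In each case the input is transformed by: swap the front and back halves of the string, then delete the last 3 characters.
"whisperj" → "perjwhis" → "perjw".

perjw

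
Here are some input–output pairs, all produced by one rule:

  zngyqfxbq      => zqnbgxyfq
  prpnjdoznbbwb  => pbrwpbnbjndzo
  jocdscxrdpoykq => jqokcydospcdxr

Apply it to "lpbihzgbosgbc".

lcpbbgishozbg

In each case the input is transformed by: take characters alternately from the front and the back (1st, last, 2nd, 2nd-last, ...).
For "lpbihzgbosgbc" the result is "lcpbbgishozbg".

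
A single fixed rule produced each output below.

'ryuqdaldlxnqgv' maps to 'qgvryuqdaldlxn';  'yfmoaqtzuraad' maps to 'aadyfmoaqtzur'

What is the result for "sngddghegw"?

egwsngddgh

Each output is the input with this applied: move the last 3 characters to the front (rotate right by 3).
Applying that to "sngddghegw" gives "egwsngddgh".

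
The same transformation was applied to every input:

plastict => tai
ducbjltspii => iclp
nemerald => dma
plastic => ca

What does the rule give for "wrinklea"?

Each output is the input with this applied: move the last 2 characters to the front (rotate right by 2), then keep one character in every 3, starting at position 2 (positions 2nd, 5th, 8th, ...).
On "wrinklea": the first step gives "eawrinkl", and the second then gives "ail".

ail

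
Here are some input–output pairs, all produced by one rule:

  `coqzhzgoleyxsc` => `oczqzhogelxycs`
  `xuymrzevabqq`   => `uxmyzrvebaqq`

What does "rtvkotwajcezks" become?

The transformation: swap each adjacent pair of characters (1↔2, 3↔4, ...).
For "rtvkotwajcezks" the result is "trkvtoawcjzesk".

trkvtoawcjzesk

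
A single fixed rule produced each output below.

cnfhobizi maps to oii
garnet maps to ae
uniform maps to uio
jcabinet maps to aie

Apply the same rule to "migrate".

Each output is the input with this applied: keep only the vowels.
So "migrate" becomes "iae".

iae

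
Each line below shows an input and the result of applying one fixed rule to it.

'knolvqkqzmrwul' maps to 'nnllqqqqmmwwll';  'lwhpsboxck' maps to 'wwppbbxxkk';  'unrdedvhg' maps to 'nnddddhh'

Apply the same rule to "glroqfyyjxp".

The rule is to keep every other character starting from the second (positions 2nd, 4th, 6th, ...), then double every character.
On "glroqfyyjxp": the first step gives "lofyx", and the second then gives "llooffyyxx".

llooffyyxx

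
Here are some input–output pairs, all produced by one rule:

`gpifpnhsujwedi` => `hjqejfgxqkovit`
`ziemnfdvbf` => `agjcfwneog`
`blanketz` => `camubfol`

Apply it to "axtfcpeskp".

The transformation: take characters alternately from the front and the back (1st, last, 2nd, 2nd-last, ...), then shift every letter 1 place forward in the alphabet (wrapping around).
For "axtfcpeskp", step one produces "apxktsfecp"; step two turns that into "bqylutgfdq".

bqylutgfdq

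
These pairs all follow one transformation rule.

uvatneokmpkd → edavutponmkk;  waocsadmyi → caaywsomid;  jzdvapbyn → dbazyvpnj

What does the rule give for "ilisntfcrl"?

ifctsrnlli

Looking at the pairs, the operation is to sort the characters into reverse alphabetical order, then move the last 3 characters to the front (rotate right by 3).
Applying that to "ilisntfcrl" gives "ifctsrnlli".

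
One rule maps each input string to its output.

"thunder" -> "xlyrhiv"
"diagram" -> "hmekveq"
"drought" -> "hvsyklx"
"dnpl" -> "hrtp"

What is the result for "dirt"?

hmvx

In each case the input is transformed by: shift every letter 4 places forward in the alphabet (wrapping around).
Applying that to "dirt" gives "hmvx".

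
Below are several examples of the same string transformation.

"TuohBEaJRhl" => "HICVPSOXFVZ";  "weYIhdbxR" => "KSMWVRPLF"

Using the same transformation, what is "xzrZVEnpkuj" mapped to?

What's happening: shift every letter 12 places backward in the alphabet (wrapping around), then convert every letter to uppercase.
Applying both steps to "xzrZVEnpkuj": "lnfNJSbdyix", then "LNFNJSBDYIX".

LNFNJSBDYIX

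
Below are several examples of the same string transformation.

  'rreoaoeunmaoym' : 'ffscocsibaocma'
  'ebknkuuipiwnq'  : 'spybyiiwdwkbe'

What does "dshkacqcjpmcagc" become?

Rule — shift every letter 12 places backward in the alphabet (wrapping around).
So "dshkacqcjpmcagc" becomes "rgvyoqeqxdaqouq".

rgvyoqeqxdaqouq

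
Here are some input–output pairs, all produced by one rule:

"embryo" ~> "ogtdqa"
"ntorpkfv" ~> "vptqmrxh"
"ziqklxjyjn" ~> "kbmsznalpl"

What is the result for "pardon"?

Each output is the input with this applied: shift every letter 2 places forward in the alphabet (wrapping around), then swap each adjacent pair of characters (1↔2, 3↔4, ...).
On "pardon" that produces "crftpq".

crftpq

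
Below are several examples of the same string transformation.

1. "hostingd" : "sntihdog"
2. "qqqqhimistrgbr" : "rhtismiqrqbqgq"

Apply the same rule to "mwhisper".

Each output is the input with this applied: take characters alternately from the front and the back (1st, last, 2nd, 2nd-last, ...), then swap the front and back halves of the string.
For "mwhisper", step one produces "mrwehpis"; step two turns that into "hpismrwe".
(Check on "qqqqhimistrgbr": → "qrqbqgqrhtismi" → "rhtismiqrqbqgq" ✓)

hpismrwe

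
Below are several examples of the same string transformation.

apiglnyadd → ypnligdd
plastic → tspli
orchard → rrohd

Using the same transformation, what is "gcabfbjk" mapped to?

The rule is to sort the characters into reverse alphabetical order, then delete the last 2 characters.
For "gcabfbjk", step one produces "kjgfcbba"; step two turns that into "kjgfcb".
(Check on "orchard": → "rrohdca" → "rrohd" ✓)

kjgfcb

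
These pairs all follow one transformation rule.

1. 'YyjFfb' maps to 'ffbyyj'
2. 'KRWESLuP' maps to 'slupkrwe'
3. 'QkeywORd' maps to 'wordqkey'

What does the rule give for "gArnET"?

Each output is the input with this applied: swap the front and back halves of the string, then convert every letter to lowercase.
For "gArnET", step one produces "nETgAr"; step two turns that into "netgar".

netgar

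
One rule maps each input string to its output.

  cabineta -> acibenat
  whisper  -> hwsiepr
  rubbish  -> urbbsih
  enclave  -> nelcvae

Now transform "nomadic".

Rule — swap each adjacent pair of characters (1↔2, 3↔4, ...).
"nomadic" → "onamidc".

onamidc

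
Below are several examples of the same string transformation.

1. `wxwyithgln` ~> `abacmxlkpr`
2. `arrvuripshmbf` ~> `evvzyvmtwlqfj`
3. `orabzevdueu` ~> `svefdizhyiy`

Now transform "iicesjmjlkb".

mmgiwnqnpof

The rule is to shift every letter 4 places forward in the alphabet (wrapping around).
So "iicesjmjlkb" becomes "mmgiwnqnpof".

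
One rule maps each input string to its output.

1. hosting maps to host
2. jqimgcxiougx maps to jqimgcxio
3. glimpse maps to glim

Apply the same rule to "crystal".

The rule is to delete the last 3 characters.
On "crystal" that produces "crys".

crys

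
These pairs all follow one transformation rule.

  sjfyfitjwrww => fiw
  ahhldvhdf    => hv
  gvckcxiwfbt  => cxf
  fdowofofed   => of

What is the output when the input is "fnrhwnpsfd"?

The transformation: delete the last 2 characters, then keep one character in every 3, starting at position 3 (positions 3rd, 6th, 9th, ...).
Doing the same to "fnrhwnpsfd": "rn".

rn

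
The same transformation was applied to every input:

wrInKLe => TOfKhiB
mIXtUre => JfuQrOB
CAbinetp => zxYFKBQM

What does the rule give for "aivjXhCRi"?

XFSGuEzoF

In each case the input is transformed by: shift every letter 3 places backward in the alphabet (wrapping around), then flip the case of every letter.
Working it through for "aivjXhCRi": intermediate "xfsgUeZOf", final "XFSGuEzoF".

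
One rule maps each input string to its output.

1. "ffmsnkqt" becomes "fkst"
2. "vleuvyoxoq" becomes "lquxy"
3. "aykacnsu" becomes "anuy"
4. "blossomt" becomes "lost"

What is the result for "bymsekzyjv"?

What's happening: keep every other character starting from the second (positions 2nd, 4th, 6th, ...), then sort the characters into alphabetical order.
On "bymsekzyjv" that produces "ksvyy".

ksvyy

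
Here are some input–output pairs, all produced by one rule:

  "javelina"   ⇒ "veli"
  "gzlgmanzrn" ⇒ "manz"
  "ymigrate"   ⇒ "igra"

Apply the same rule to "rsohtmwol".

What's happening: move the last 2 characters to the front (rotate right by 2), then keep only the last 4 characters.
Doing the same to "rsohtmwol": "htmw".

htmw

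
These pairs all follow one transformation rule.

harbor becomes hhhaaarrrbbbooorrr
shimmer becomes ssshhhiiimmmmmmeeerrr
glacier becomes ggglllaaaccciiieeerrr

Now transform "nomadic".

In each case the input is transformed by: repeat every character 3 times.
So "nomadic" becomes "nnnooommmaaadddiiiccc".

nnnooommmaaadddiiiccc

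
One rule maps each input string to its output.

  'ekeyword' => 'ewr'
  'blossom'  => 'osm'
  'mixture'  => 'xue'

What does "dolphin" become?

In each case the input is transformed by: keep every other character starting from the first (positions 1st, 3rd, 5th, ...), then delete the first character.
Doing the same to "dolphin": "lhn".

lhn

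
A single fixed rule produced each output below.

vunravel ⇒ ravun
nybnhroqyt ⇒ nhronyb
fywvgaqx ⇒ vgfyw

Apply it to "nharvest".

Each output is the input with this applied: delete the last 3 characters, then move the first 3 characters to the end (rotate left by 3).
Applying both steps to "nharvest": "nharv", then "rvnha".

rvnha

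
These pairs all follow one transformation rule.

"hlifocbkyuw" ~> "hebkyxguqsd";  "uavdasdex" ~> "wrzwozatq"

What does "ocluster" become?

Looking at the pairs, the operation is to shift every letter 4 places backward in the alphabet (wrapping around), then move the first character to the end.
On "ocluster": the first step gives "kyhqopan", and the second then gives "yhqopank".

yhqopank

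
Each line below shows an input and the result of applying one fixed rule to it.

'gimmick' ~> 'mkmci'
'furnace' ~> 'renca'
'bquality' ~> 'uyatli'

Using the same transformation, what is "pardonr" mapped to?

The transformation: delete the first 2 characters, then take characters alternately from the front and the back (1st, last, 2nd, 2nd-last, ...).
Working it through for "pardonr": intermediate "rdonr", final "rrdno".

rrdno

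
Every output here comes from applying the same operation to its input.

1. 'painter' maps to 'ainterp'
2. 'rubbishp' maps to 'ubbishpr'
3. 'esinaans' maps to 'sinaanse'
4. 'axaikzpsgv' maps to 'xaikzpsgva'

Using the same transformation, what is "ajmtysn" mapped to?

The rule is to move the first character to the end.
For "ajmtysn" the result is "jmtysna".

jmtysna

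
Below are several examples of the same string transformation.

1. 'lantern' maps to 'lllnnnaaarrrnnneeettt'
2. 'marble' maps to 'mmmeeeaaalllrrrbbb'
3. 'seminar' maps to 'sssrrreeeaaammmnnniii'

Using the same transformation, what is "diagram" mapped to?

What's happening: take characters alternately from the front and the back (1st, last, 2nd, 2nd-last, ...), then repeat every character 3 times.
On "diagram": the first step gives "dmiaarg", and the second then gives "dddmmmiiiaaaaaarrrggg".

dddmmmiiiaaaaaarrrggg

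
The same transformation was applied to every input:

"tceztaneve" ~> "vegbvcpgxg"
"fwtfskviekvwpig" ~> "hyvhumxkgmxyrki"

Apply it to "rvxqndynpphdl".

txzspfaprrjfn

What's happening: shift every letter 2 places forward in the alphabet (wrapping around).
"rvxqndynpphdl" → "txzspfaprrjfn".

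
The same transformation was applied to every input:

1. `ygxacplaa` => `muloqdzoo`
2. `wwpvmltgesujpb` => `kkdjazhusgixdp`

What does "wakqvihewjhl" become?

koyejwvskxvz

The transformation: shift every letter 12 places backward in the alphabet (wrapping around).
Doing the same to "wakqvihewjhl": "koyejwvskxvz".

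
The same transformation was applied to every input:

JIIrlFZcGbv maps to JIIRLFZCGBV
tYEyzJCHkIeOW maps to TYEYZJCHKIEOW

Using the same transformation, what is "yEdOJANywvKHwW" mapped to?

Each output is the input with this applied: convert every letter to uppercase.
For "yEdOJANywvKHwW" the result is "YEDOJANYWVKHWW".

YEDOJANYWVKHWW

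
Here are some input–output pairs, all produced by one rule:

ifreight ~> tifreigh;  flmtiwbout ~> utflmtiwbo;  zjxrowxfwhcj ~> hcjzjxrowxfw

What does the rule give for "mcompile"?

The rule is to move the first 3 characters to the end (rotate left by 3), then swap the front and back halves of the string.
Doing the same to "mcompile": "emcompil".

emcompil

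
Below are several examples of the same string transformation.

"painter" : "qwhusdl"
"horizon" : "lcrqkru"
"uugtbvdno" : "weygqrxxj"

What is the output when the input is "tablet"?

ohwwde

In each case the input is transformed by: shift every letter 3 places forward in the alphabet (wrapping around), then move the first 3 characters to the end (rotate left by 3).
Starting from "tablet": after the first operation, "wdeohw"; after the second, "ohwwde".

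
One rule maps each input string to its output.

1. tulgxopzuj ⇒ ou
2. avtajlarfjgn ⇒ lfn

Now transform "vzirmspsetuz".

The transformation: keep one character in every 3, starting at position 3 (positions 3rd, 6th, 9th, ...), then delete the first character.
Applying both steps to "vzirmspsetuz": "isez", then "sez".

sez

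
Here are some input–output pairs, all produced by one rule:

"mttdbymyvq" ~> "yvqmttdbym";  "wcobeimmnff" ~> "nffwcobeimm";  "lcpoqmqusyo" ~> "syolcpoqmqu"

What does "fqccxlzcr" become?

In each case the input is transformed by: move the last 3 characters to the front (rotate right by 3).
For "fqccxlzcr" the result is "zcrfqccxl".

zcrfqccxl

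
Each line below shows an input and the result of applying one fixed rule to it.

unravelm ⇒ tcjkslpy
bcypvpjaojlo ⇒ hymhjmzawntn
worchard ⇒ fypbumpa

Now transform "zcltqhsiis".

fqggqxajro

Rule — shift every letter 2 places backward in the alphabet (wrapping around), then swap the front and back halves of the string.
Applying both steps to "zcltqhsiis": "xajrofqggq", then "fqggqxajro".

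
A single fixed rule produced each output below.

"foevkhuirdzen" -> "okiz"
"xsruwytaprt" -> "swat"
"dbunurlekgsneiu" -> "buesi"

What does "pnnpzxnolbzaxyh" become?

nzozy

The rule is to keep one character in every 3, starting at position 2 (positions 2nd, 5th, 8th, ...).
"pnnpzxnolbzaxyh" → "nzozy".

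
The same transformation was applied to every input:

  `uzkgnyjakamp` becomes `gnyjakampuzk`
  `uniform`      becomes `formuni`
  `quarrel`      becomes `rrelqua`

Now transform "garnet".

netgar

The transformation: move the first 3 characters to the end (rotate left by 3).
"garnet" → "netgar".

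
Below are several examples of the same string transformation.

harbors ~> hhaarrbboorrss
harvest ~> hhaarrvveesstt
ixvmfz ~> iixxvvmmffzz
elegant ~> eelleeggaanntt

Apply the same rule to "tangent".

ttaannggeenntt

What's happening: double every character.
On "tangent" that produces "ttaannggeenntt".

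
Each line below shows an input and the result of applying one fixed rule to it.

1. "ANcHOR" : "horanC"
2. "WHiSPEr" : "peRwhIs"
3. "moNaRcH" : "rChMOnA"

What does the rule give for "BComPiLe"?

In each case the input is transformed by: move the last 3 characters to the front (rotate right by 3), then flip the case of every letter.
For "BComPiLe", step one produces "iLeBComP"; step two turns that into "IlEbcOMp".

IlEbcOMp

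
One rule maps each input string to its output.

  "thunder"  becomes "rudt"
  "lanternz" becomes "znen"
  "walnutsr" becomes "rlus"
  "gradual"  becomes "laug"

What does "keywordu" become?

In each case the input is transformed by: swap the first and last characters, then keep every other character starting from the first (positions 1st, 3rd, 5th, ...).
Applying that to "keywordu" gives "uyod".

uyod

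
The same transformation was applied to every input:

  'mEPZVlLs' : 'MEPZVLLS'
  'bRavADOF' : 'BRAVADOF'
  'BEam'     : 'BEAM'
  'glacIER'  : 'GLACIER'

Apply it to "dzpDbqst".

The pattern: convert every letter to uppercase.
For "dzpDbqst" the result is "DZPDBQST".

DZPDBQST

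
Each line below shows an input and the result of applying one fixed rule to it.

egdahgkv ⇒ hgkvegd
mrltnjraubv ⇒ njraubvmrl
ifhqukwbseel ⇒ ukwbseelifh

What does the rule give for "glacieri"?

Looking at the pairs, the operation is to move the first 3 characters to the end (rotate left by 3), then delete the first character.
"glacieri" → "cierigla" → "ierigla".

ierigla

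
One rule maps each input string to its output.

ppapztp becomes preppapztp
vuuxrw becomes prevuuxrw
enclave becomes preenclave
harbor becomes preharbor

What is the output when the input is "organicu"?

The transformation: prepend "pre".
For "organicu" the result is "preorganicu".

preorganicu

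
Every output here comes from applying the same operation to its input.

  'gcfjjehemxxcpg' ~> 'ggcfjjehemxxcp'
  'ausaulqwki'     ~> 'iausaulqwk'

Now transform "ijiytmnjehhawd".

Rule — move the last character to the front.
For "ijiytmnjehhawd" the result is "dijiytmnjehhaw".

dijiytmnjehhaw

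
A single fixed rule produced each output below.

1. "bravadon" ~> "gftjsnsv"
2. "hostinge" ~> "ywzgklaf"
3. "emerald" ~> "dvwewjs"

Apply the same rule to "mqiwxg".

pyeiao

The rule is to move the last 2 characters to the front (rotate right by 2), then shift every letter 8 places backward in the alphabet (wrapping around).
For "mqiwxg", step one produces "xgmqiw"; step two turns that into "pyeiao".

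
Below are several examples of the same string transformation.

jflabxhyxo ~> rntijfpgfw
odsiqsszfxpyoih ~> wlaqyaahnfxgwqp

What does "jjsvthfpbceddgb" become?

rradbpnxjkmlloj

The transformation: shift every letter 8 places forward in the alphabet (wrapping around).
For "jjsvthfpbceddgb" the result is "rradbpnxjkmlloj".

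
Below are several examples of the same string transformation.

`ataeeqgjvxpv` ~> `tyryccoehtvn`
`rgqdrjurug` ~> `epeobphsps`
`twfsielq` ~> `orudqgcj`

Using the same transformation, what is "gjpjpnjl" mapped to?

Each output is the input with this applied: move the last character to the front, then shift every letter 2 places backward in the alphabet (wrapping around).
On "gjpjpnjl": the first step gives "lgjpjpnj", and the second then gives "jehnhnlh".

jehnhnlh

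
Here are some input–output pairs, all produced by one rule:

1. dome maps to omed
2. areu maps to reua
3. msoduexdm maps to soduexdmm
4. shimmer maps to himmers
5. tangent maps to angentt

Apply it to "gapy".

apyg

Rule — move the first character to the end.
"gapy" → "apyg".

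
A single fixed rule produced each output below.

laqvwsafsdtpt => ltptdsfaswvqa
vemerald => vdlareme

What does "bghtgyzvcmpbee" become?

In each case the input is transformed by: move the first character to the end, then reverse the string.
Starting from "bghtgyzvcmpbee": after the first operation, "ghtgyzvcmpbeeb"; after the second, "beebpmcvzygthg".
(Check on "vemerald": → "emeraldv" → "vdlareme" ✓)

beebpmcvzygthg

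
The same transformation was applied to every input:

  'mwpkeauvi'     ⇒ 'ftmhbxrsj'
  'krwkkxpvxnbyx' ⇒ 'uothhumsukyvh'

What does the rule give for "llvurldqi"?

What's happening: shift every letter 3 places backward in the alphabet (wrapping around), then swap the first and last characters.
On "llvurldqi": the first step gives "iisroianf", and the second then gives "fisroiani".

fisroiani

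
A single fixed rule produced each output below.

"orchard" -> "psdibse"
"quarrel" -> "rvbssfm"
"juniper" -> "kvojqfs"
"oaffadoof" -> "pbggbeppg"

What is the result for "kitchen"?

The rule is to shift every letter 1 place forward in the alphabet (wrapping around).
On "kitchen" that produces "ljudifo".

ljudifo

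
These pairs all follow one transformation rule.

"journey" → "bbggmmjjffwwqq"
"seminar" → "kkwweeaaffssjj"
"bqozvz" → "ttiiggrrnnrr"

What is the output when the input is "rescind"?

jjwwkkuuaaffvv

The rule is to double every character, then shift every letter 8 places backward in the alphabet (wrapping around).
"rescind" → "jjwwkkuuaaffvv".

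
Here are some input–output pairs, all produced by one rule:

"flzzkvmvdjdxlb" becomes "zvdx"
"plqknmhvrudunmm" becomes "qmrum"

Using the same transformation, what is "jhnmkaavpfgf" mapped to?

Looking at the pairs, the operation is to keep one character in every 3, starting at position 3 (positions 3rd, 6th, 9th, ...).
Doing the same to "jhnmkaavpfgf": "napf".

napf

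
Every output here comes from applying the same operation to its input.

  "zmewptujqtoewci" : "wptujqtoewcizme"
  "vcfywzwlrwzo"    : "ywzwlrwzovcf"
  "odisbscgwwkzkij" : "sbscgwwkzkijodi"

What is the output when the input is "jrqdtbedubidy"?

Each output is the input with this applied: move the first 3 characters to the end (rotate left by 3).
So "jrqdtbedubidy" becomes "dtbedubidyjrq".

dtbedubidyjrq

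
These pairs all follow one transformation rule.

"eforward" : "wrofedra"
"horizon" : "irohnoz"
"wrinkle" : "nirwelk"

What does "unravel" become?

Rule — move the last 3 characters to the front (rotate right by 3), then reverse the string.
On "unravel": the first step gives "velunra", and the second then gives "arnulev".
(Check on "horizon": → "zonhori" → "irohnoz" ✓)

arnulev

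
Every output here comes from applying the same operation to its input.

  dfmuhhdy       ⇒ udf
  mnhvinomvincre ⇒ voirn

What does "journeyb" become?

ryo

Rule — move the first 3 characters to the end (rotate left by 3), then keep one character in every 3, starting at position 1 (positions 1st, 4th, 7th, ...).
Working it through for "journeyb": intermediate "rneybjou", final "ryo".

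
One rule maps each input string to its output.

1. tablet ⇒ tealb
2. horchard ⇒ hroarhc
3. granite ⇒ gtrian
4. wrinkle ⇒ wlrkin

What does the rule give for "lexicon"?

In each case the input is transformed by: delete the last character, then take characters alternately from the front and the back (1st, last, 2nd, 2nd-last, ...).
On "lexicon": the first step gives "lexico", and the second then gives "loecxi".

loecxi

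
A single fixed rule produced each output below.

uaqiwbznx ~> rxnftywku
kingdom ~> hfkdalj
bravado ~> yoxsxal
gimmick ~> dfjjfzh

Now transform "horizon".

elofwlk

The transformation: shift every letter 3 places backward in the alphabet (wrapping around).
Applying that to "horizon" gives "elofwlk".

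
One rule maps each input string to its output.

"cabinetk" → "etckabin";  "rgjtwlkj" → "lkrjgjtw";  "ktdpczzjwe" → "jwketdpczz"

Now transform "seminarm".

arsmemin

The rule is to swap the first and last characters, then move the last 3 characters to the front (rotate right by 3).
On "seminarm": the first step gives "meminars", and the second then gives "arsmemin".
(Check on "rgjtwlkj": → "jgjtwlkr" → "lkrjgjtw" ✓)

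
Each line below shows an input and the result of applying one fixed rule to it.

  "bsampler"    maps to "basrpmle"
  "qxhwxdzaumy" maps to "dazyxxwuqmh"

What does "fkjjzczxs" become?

fczzxskjj

The rule is to sort the characters into reverse alphabetical order, then move the last 2 characters to the front (rotate right by 2).
"fkjjzczxs" → "fczzxskjj".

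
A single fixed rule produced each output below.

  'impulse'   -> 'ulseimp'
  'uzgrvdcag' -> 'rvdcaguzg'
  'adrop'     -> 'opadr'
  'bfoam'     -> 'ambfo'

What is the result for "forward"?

Rule — move the first 3 characters to the end (rotate left by 3).
"forward" → "wardfor".

wardfor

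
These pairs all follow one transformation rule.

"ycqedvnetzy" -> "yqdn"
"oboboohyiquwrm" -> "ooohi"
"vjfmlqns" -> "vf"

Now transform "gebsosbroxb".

gbob

In each case the input is transformed by: keep every other character starting from the first (positions 1st, 3rd, 5th, ...), then delete the last 2 characters.
"gebsosbroxb" → "gbobob" → "gbob".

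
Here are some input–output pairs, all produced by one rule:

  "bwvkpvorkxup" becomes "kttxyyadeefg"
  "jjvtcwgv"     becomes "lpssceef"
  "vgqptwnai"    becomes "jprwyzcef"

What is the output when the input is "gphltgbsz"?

kppquybci

The pattern: sort the characters into alphabetical order, then shift every letter 9 places forward in the alphabet (wrapping around).
Working it through for "gphltgbsz": intermediate "bgghlpstz", final "kppquybci".
(Check on "jjvtcwgv": → "cgjjtvvw" → "lpssceef" ✓)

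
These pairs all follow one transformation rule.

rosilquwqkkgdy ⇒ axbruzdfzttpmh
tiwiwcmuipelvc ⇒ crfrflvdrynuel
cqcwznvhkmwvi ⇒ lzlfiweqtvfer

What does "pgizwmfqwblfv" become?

What's happening: shift every letter 9 places forward in the alphabet (wrapping around).
"pgizwmfqwblfv" → "yprifvozfkuoe".

yprifvozfkuoe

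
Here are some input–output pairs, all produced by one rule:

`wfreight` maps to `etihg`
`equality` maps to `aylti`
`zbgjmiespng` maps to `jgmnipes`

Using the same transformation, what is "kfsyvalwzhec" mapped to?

The transformation: delete the first 3 characters, then take characters alternately from the front and the back (1st, last, 2nd, 2nd-last, ...).
Applying both steps to "kfsyvalwzhec": "yvalwzhec", then "ycveahlzw".

ycveahlzw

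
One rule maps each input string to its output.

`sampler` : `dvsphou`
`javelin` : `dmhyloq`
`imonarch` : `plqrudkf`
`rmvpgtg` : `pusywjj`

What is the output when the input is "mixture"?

lpwauxh

Each output is the input with this applied: shift every letter 3 places forward in the alphabet (wrapping around), then swap each adjacent pair of characters (1↔2, 3↔4, ...).
For "mixture" the result is "lpwauxh".
(Check on "sampler": → "vdpsohu" → "dvsphou" ✓)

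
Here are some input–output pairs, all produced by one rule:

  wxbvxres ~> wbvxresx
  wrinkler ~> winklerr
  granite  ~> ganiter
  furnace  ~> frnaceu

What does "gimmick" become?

In each case the input is transformed by: move the first character to the end, then swap the first and last characters.
For "gimmick", step one produces "immickg"; step two turns that into "gmmicki".
(Check on "wxbvxres": → "xbvxresw" → "wbvxresx" ✓)

gmmicki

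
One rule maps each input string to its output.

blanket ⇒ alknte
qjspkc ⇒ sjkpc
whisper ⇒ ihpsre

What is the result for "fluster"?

ultsre

Looking at the pairs, the operation is to delete the first character, then swap each adjacent pair of characters (1↔2, 3↔4, ...).
So "fluster" becomes "ultsre".
(Check on "blanket": → "lanket" → "alknte" ✓)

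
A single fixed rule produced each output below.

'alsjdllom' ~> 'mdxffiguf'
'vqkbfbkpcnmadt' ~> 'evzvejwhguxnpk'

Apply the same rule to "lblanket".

fuheynfv

What's happening: shift every letter 6 places backward in the alphabet (wrapping around), then move the first 2 characters to the end (rotate left by 2).
On "lblanket": the first step gives "fvfuheyn", and the second then gives "fuheynfv".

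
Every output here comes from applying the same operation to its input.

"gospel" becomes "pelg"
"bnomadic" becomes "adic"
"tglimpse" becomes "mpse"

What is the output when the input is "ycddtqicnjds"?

The transformation: swap the front and back halves of the string, then keep only the first 4 characters.
For "ycddtqicnjds", step one produces "icnjdsycddtq"; step two turns that into "icnj".
(Check on "tglimpse": → "mpsetgli" → "mpse" ✓)

icnj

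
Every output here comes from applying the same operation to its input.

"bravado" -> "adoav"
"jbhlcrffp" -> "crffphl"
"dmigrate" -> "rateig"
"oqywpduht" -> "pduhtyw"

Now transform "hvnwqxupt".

qxuptnw

The pattern: delete the first 2 characters, then move the first 2 characters to the end (rotate left by 2).
Working it through for "hvnwqxupt": intermediate "nwqxupt", final "qxuptnw".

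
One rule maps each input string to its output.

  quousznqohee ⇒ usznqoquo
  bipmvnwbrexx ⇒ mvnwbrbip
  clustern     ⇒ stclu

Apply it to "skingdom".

What's happening: delete the last 3 characters, then move the first 3 characters to the end (rotate left by 3).
Applying that to "skingdom" gives "ngski".

ngski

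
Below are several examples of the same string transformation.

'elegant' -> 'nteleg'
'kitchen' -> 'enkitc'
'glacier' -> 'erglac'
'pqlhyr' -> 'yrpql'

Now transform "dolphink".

nkdolph

The rule is to move the last 2 characters to the front (rotate right by 2), then delete the last character.
Working it through for "dolphink": intermediate "nkdolphi", final "nkdolph".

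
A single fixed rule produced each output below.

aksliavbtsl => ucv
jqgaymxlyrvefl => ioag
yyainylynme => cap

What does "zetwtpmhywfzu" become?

vrab

Rule — keep one character in every 3, starting at position 3 (positions 3rd, 6th, 9th, ...), then shift every letter 2 places forward in the alphabet (wrapping around).
Working it through for "zetwtpmhywfzu": intermediate "tpyz", final "vrab".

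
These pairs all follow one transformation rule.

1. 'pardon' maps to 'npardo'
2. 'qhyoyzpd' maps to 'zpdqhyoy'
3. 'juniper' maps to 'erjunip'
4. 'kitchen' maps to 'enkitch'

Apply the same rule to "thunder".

The rule is to move the first 2 characters to the end (rotate left by 2), then move the first 3 characters to the end (rotate left by 3).
Working it through for "thunder": intermediate "underth", final "erthund".
(Check on "pardon": → "rdonpa" → "npardo" ✓)

erthund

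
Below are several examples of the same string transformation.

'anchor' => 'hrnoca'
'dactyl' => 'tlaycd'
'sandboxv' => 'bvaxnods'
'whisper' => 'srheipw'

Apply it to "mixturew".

Rule — take characters alternately from the front and the back (1st, last, 2nd, 2nd-last, ...), then swap the first and last characters.
Working it through for "mixturew": intermediate "mwiexrtu", final "uwiexrtm".
(Check on "dactyl": → "dlayct" → "tlaycd" ✓)

uwiexrtm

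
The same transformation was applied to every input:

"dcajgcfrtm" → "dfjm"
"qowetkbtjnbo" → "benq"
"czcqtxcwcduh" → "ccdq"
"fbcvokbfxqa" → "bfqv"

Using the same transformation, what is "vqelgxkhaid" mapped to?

iklv

Rule — keep one character in every 3, starting at position 1 (positions 1st, 4th, 7th, ...), then sort the characters into alphabetical order.
So "vqelgxkhaid" becomes "iklv".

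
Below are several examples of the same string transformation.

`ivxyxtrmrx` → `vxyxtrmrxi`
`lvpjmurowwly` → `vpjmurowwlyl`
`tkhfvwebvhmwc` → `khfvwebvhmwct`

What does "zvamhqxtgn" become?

In each case the input is transformed by: move the first character to the end.
"zvamhqxtgn" → "vamhqxtgnz".

vamhqxtgnz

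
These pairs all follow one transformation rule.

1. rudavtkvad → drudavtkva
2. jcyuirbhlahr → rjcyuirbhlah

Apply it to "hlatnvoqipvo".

ohlatnvoqipv

What's happening: move the last character to the front.
On "hlatnvoqipvo" that produces "ohlatnvoqipv".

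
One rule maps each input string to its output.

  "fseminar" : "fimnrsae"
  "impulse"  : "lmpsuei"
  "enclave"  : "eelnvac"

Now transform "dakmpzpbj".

djkmppzab

The transformation: sort the characters into alphabetical order, then move the first 2 characters to the end (rotate left by 2).
Working it through for "dakmpzpbj": intermediate "abdjkmppz", final "djkmppzab".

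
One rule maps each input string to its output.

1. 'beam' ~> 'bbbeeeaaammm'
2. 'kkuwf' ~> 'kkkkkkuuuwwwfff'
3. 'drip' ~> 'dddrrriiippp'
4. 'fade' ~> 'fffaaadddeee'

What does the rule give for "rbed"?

Looking at the pairs, the operation is to repeat every character 3 times.
Doing the same to "rbed": "rrrbbbeeeddd".

rrrbbbeeeddd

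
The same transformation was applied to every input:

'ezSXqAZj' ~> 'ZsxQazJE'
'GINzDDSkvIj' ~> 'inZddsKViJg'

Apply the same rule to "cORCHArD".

The transformation: flip the case of every letter, then move the first character to the end.
On "cORCHArD": the first step gives "CorchaRd", and the second then gives "orchaRdC".

orchaRdC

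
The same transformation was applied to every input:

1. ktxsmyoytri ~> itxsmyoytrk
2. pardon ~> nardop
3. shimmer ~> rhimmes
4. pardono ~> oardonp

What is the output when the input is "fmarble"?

The rule is to swap the first and last characters.
So "fmarble" becomes "emarblf".

emarblf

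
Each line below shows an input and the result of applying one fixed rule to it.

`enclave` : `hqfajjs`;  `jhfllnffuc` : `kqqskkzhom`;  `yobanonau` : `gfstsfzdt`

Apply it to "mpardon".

fwitsru

Each output is the input with this applied: move the first 2 characters to the end (rotate left by 2), then shift every letter 5 places forward in the alphabet (wrapping around).
For "mpardon", step one produces "ardonmp"; step two turns that into "fwitsru".
(Check on "jhfllnffuc": → "fllnffucjh" → "kqqskkzhom" ✓)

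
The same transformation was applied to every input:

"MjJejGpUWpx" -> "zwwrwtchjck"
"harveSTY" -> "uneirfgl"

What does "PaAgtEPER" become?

cnntgrcre

Looking at the pairs, the operation is to shift every letter 13 places forward in the alphabet (wrapping around) — i.e. ROT13, then convert every letter to lowercase.
Doing the same to "PaAgtEPER": "cnntgrcre".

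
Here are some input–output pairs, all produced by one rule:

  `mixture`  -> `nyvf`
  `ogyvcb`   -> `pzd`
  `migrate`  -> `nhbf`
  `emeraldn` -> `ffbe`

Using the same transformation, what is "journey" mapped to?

kvoz

In each case the input is transformed by: keep every other character starting from the first (positions 1st, 3rd, 5th, ...), then shift every letter 1 place forward in the alphabet (wrapping around).
Applying both steps to "journey": "juny", then "kvoz".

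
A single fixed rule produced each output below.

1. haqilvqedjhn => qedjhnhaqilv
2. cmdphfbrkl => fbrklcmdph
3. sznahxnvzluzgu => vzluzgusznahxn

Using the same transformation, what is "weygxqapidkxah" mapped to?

pidkxahweygxqa

In each case the input is transformed by: swap the front and back halves of the string.
Applying that to "weygxqapidkxah" gives "pidkxahweygxqa".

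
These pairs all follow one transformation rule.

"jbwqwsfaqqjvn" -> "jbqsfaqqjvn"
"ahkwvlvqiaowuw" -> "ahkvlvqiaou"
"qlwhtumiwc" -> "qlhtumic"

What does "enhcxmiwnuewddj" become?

enhcxminueddj

Each output is the input with this applied: remove every "w".
For "enhcxmiwnuewddj" the result is "enhcxminueddj".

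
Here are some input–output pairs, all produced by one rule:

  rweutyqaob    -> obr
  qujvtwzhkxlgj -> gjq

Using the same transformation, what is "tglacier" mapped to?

ert

Looking at the pairs, the operation is to move the last 2 characters to the front (rotate right by 2), then keep only the first 3 characters.
Starting from "tglacier": after the first operation, "ertglaci"; after the second, "ert".
(Check on "rweutyqaob": → "obrweutyqa" → "obr" ✓)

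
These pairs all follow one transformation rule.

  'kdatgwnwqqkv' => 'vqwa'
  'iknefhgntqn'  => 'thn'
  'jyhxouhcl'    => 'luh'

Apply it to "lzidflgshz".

hli

Looking at the pairs, the operation is to keep one character in every 3, starting at position 3 (positions 3rd, 6th, 9th, ...), then reverse the string.
Starting from "lzidflgshz": after the first operation, "ilh"; after the second, "hli".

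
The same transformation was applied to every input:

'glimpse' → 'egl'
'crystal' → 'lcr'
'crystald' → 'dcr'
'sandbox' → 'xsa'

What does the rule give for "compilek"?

kco

Each output is the input with this applied: move the first 2 characters to the end (rotate left by 2), then keep only the last 3 characters.
Applying both steps to "compilek": "mpilekco", then "kco".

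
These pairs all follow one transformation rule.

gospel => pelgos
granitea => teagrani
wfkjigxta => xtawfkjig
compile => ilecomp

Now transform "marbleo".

leomarb

The transformation: move the last 3 characters to the front (rotate right by 3).
On "marbleo" that produces "leomarb".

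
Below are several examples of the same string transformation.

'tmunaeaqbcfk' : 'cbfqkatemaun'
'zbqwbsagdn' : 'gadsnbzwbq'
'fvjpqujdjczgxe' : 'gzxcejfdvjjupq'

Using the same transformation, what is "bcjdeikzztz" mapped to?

Rule — move the last 3 characters to the front (rotate right by 3), then take characters alternately from the front and the back (1st, last, 2nd, 2nd-last, ...).
Applying both steps to "bcjdeikzztz": "ztzbcjdeikz", then "zztkzibecdj".

zztkzibecdj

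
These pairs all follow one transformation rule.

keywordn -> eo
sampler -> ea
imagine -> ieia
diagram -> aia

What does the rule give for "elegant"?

The rule is to move the last 3 characters to the front (rotate right by 3), then keep only the vowels.
Working it through for "elegant": intermediate "anteleg", final "aee".

aee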